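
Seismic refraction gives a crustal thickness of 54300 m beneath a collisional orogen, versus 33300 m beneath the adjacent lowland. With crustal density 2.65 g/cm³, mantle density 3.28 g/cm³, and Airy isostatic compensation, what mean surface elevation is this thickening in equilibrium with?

Excess crust Δ = 54300 m − 33300 m = 21000 m, split between elevation h and root r with h + r = Δ.
Airy balance ρ_c h = (ρ_m − ρ_c) r gives r = h ρ_c/(ρ_m − ρ_c), so h (1 + ρ_c/(ρ_m − ρ_c)) = Δ, i.e. h = Δ (ρ_m − ρ_c)/ρ_m.
h = 21000 m × 0.63/3.28 = 4030 m.

4030 m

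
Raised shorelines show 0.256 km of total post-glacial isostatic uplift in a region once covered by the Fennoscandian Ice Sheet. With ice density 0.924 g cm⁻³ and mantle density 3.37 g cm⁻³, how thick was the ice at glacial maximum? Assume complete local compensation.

u = t ρ_ice/ρ_m → t = u ρ_m/ρ_ice = 0.256 km × 3.37/0.924 = 0.934 km.

0.934 km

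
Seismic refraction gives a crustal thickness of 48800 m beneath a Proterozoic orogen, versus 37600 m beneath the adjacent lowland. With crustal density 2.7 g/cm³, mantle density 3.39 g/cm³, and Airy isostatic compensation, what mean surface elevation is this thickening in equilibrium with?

2280 m

Excess crust Δ = 48800 m − 37600 m = 11200 m, split between elevation h and root r with h + r = Δ.
Airy balance ρ_c h = (ρ_m − ρ_c) r gives r = h ρ_c/(ρ_m − ρ_c), so h (1 + ρ_c/(ρ_m − ρ_c)) = Δ, i.e. h = Δ (ρ_m − ρ_c)/ρ_m.
h = 11200 m × 0.69/3.39 = 2280 m.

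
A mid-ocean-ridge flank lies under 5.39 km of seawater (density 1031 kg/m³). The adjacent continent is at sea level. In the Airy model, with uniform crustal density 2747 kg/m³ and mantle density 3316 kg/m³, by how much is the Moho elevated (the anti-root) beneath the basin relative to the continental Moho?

For local isostatic compensation: replacing crust with seawater at the top is compensated by replacing crust with mantle at the base: d (ρ_c − ρ_w) = a (ρ_m − ρ_c).
a = d (ρ_c − ρ_w)/(ρ_m − ρ_c) = 5.39 km × 1716/569 = 16.3 km.

16.3 km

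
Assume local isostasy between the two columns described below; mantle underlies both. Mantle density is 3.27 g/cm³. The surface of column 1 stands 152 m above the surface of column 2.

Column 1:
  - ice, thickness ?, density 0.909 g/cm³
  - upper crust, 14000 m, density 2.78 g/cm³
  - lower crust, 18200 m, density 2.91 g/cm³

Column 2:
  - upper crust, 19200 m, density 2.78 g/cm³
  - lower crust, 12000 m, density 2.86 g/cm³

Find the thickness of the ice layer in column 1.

Take the compensation level at the base of the deeper column (depth z_c below the surface of column 1) and equate Σ ρ_i t_i down to z_c; mantle fills any gap and the z_c terms cancel.
Column 1: x×0.909 + 14000×2.78 + 18200×2.91 + (z_c − 32200 − x)×3.27
Column 2: 152×0 + 19200×2.78 + 12000×2.86 + (z_c − 152 − 31200)×3.27
The z_c×3.27 term appears on both sides and cancels. Collect the known terms of each column as K = Σ(ρt)_known − 3.27 × (depth of known layers): K_1 = 91882 − 3.27×32200 = −13412; K_2 = 87696 − 3.27×(152 + 31200) = −14825.04.
Balance: K_1 − x×(3.27 − 0.909) = K_2, so x = (K_1 − K_2)/(3.27 − 0.909) = 1413.04/2.361 = 598 m.

598 m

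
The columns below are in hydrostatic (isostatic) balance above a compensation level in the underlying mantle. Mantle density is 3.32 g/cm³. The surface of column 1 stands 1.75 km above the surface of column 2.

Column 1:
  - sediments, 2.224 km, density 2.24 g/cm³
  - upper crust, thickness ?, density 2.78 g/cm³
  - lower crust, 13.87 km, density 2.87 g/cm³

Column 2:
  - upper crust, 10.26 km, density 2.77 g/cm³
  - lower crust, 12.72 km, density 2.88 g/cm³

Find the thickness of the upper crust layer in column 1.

Take the compensation level at the base of the deeper column (depth z_c below the surface of column 1) and equate Σ ρ_i t_i down to z_c; mantle fills any gap and the z_c terms cancel.
Column 1: 2.224×2.24 + x×2.78 + 13.87×2.87 + (z_c − 16.094 − x)×3.32
Column 2: 1.75×0 + 10.26×2.77 + 12.72×2.88 + (z_c − 1.75 − 22.98)×3.32
The z_c×3.32 term appears on both sides and cancels. Collect the known terms of each column as K = Σ(ρt)_known − 3.32 × (depth of known layers): K_1 = 44.78866 − 3.32×16.094 = −8.64342; K_2 = 65.0538 − 3.32×(1.75 + 22.98) = −17.0498.
Balance: K_1 − x×(3.32 − 2.78) = K_2, so x = (K_1 − K_2)/(3.32 − 2.78) = 8.40638/0.54 = 15.6 km.

15.6 km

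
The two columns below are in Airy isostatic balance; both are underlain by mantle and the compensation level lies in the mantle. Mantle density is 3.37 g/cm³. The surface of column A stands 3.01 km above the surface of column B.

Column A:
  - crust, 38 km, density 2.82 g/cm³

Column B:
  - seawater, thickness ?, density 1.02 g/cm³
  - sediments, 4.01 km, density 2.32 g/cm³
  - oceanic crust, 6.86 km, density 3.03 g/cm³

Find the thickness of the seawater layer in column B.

1.79 km

Take the compensation level at the base of the deeper column (depth z_c below the surface of column A) and equate Σ ρ_i t_i down to z_c; mantle fills any gap and the z_c terms cancel.
Column A: 38×2.82 + (z_c − 38)×3.37
Column B: 3.01×0 + x×1.02 + 4.01×2.32 + 6.86×3.03 + (z_c − 3.01 − 10.87 − x)×3.37
The z_c×3.37 term appears on both sides and cancels. Collect the known terms of each column as K = Σ(ρt)_known − 3.37 × (depth of known layers): K_A = 107.16 − 3.37×38 = −20.9; K_B = 30.089 − 3.37×(3.01 + 10.87) = −16.6866.
Balance: K_A = K_B − x×(3.37 − 1.02), so x = (K_B − K_A)/(3.37 − 1.02) = 4.2134/2.35 = 1.79 km.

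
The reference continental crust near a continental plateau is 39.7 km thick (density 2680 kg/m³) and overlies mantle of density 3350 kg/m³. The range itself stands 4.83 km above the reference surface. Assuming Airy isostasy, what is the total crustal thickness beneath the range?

63.9 km

Root depth r = h ρ_c / (ρ_m − ρ_c) = 4.83 km × 2680 / 670 = 19.32 km.
Total thickness = T + h + r = 39.7 km + 4.83 km + 19.32 km = 63.9 km.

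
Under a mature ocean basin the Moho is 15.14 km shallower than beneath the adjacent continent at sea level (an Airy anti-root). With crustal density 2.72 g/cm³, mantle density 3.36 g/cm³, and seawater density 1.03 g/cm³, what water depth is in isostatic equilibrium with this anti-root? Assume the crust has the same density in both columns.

5.73 km

Replacing a thickness d of crust by seawater at the top must be balanced by replacing crust with mantle at the base: d (ρ_c − ρ_w) = a (ρ_m − ρ_c).
d = a (ρ_m − ρ_c)/(ρ_c − ρ_w) = 15.14 km × 0.64/1.69 = 5.73 km.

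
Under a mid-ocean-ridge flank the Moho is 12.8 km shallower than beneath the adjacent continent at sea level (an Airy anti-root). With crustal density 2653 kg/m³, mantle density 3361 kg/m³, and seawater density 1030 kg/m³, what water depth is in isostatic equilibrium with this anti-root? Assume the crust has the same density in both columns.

5.58 km

Replacing a thickness d of crust by seawater at the top must be balanced by replacing crust with mantle at the base: d (ρ_c − ρ_w) = a (ρ_m − ρ_c).
d = a (ρ_m − ρ_c)/(ρ_c − ρ_w) = 12.8 km × 708/1623 = 5.58 km.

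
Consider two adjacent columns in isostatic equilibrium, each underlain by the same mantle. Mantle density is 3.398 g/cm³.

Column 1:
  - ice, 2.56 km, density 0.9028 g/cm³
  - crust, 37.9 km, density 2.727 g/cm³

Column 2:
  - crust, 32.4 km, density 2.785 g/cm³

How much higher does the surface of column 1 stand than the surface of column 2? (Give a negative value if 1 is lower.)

3.52 km

For any compensation level in the mantle, the mantle terms cancel and isostasy reduces to e = (Σt_1 − Σt_2) − (Σ(ρt)_1 − Σ(ρt)_2) / ρ_m.
Σt_1 = 40.46 km; Σt_2 = 32.4 km; Σ(ρt)_1 = 105.664468; Σ(ρt)_2 = 90.234 (in km·g/cm³).
e = (40.46 − 32.4) − (105.664468 − 90.234) / 3.398 = 3.52 km.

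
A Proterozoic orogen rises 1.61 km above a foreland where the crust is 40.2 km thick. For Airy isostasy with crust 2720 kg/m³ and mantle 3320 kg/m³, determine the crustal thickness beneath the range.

49.1 km

Root depth r = h ρ_c / (ρ_m − ρ_c) = 1.61 km × 2720 / 600 = 7.299 km.
Total thickness = T + h + r = 40.2 km + 1.61 km + 7.299 km = 49.1 km.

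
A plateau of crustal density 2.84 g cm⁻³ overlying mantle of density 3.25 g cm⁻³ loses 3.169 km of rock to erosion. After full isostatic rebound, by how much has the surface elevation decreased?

0.4 km

Rebound u = e ρ_c/ρ_m = 3.169 km × 2.84/3.25 = 2.769 km.
Net surface drop = e − u = 3.169 km − 2.769 km = e (ρ_m − ρ_c)/ρ_m = 0.4 km.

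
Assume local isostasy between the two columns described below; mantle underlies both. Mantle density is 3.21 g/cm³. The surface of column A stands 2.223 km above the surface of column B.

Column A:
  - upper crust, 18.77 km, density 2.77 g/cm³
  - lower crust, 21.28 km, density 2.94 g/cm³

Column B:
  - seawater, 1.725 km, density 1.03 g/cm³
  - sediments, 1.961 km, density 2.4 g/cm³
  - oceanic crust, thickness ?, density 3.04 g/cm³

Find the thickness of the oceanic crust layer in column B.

8.94 km

Take the compensation level at the base of the deeper column (depth z_c below the surface of column A) and equate Σ ρ_i t_i down to z_c; mantle fills any gap and the z_c terms cancel.
Column A: 18.77×2.77 + 21.28×2.94 + (z_c − 40.05)×3.21
Column B: 2.223×0 + 1.725×1.03 + 1.961×2.4 + x×3.04 + (z_c − 2.223 − 3.686 − x)×3.21
The z_c×3.21 term appears on both sides and cancels. Collect the known terms of each column as K = Σ(ρt)_known − 3.21 × (depth of known layers): K_A = 114.5561 − 3.21×40.05 = −14.0044; K_B = 6.48315 − 3.21×(2.223 + 3.686) = −12.48474.
Balance: K_A = K_B − x×(3.21 − 3.04), so x = (K_B − K_A)/(3.21 − 3.04) = 1.51966/0.17 = 8.94 km.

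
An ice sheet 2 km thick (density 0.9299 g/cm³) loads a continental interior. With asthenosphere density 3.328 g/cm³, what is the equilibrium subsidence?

For local isostatic compensation: the ice load ρ_ice t is balanced by mantle displaced below, ρ_m s.
s = t ρ_ice / ρ_m = 2 km × 0.9299/3.328 = 0.559 km.

0.559 km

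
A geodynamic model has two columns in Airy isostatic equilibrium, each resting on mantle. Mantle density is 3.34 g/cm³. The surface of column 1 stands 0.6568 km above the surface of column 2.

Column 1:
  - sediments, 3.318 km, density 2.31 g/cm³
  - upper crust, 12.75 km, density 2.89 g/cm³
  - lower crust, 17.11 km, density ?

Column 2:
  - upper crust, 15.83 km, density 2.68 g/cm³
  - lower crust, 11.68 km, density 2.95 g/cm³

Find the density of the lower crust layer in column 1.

2.87 g/cm³

Take the compensation level at the base of the deeper column (depth z_c below the surface of column 1) and equate Σ ρ_i t_i down to z_c; mantle fills any gap and the z_c terms cancel.
Column 1: 3.318×2.31 + 12.75×2.89 + 17.11×ρ + (z_c − 33.178)×3.34
Column 2: 0.6568×0 + 15.83×2.68 + 11.68×2.95 + (z_c − 0.6568 − 27.51)×3.34
The z_c×3.34 term appears on both sides and cancels. Collect the known terms of each column as K = Σ(ρt)_known − 3.34 × (depth of known layers): K_1 = 44.51208 − 3.34×33.178 = −66.30244; K_2 = 76.8804 − 3.34×(0.6568 + 27.51) = −17.196712.
Balance: K_1 + 17.11×ρ = K_2, so ρ = (K_2 − K_1)/17.11 = 49.1057/17.11 = 2.87 g/cm³.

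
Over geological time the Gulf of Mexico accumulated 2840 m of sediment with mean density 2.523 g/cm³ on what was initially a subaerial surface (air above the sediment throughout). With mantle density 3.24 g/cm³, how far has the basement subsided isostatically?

2210 m

Subaerial load: s = t ρ_sed / ρ_m = 2840 m × 2.523/3.24 = 2210 m.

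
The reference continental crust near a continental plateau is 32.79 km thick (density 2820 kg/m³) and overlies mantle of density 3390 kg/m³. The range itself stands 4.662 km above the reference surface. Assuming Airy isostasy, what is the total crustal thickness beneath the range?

60.5 km

Root depth r = h ρ_c / (ρ_m − ρ_c) = 4.662 km × 2820 / 570 = 23.06 km.
Total thickness = T + h + r = 32.79 km + 4.662 km + 23.06 km = 60.5 km.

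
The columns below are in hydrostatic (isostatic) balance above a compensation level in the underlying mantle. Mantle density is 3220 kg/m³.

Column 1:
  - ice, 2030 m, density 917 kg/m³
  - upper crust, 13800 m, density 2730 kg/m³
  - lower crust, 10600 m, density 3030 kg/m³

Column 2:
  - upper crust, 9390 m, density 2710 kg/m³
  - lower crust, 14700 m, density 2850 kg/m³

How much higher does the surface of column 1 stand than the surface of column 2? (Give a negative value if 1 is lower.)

For any compensation level in the mantle, the mantle terms cancel and isostasy reduces to e = (Σt_1 − Σt_2) − (Σ(ρt)_1 − Σ(ρt)_2) / ρ_m.
Σt_1 = 26430 m; Σt_2 = 24090 m; Σ(ρt)_1 = 71653510; Σ(ρt)_2 = 67341900 (in m·kg/m³).
e = (26430 − 24090) − (71653510 − 67341900) / 3220 = 1000 m.

1000 m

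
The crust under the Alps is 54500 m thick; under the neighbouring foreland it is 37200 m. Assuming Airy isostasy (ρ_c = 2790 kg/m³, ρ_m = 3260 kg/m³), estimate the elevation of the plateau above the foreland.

Excess crust Δ = 54500 m − 37200 m = 17300 m, split between elevation h and root r with h + r = Δ.
Airy balance ρ_c h = (ρ_m − ρ_c) r gives r = h ρ_c/(ρ_m − ρ_c), so h (1 + ρ_c/(ρ_m − ρ_c)) = Δ, i.e. h = Δ (ρ_m − ρ_c)/ρ_m.
h = 17300 m × 470/3260 = 2490 m.

2490 m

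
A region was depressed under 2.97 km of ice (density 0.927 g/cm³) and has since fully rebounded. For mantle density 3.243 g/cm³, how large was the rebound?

0.849 km

Removing the load lets mantle flow back in; uplift u satisfies ρ_ice t = ρ_m u.
u = t ρ_ice/ρ_m = 2.97 km × 0.927/3.243 = 0.849 km.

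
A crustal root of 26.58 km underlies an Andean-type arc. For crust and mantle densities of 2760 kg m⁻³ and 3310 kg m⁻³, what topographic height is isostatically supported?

5.3 km

Equating mass per unit area of the two columns: ρ_c h = (ρ_m − ρ_c) r.
h = r (ρ_m − ρ_c) / ρ_c = 26.58 km × (3310 − 2760) / 2760 = 5.3 km.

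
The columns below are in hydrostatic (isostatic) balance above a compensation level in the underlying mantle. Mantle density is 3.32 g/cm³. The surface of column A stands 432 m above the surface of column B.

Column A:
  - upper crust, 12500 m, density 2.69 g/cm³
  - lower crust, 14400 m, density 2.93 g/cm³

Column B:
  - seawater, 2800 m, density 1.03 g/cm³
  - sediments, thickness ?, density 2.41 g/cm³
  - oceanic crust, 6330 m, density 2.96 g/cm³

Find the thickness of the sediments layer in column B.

Take the compensation level at the base of the deeper column (depth z_c below the surface of column A) and equate Σ ρ_i t_i down to z_c; mantle fills any gap and the z_c terms cancel.
Column A: 12500×2.69 + 14400×2.93 + (z_c − 26900)×3.32
Column B: 432×0 + 2800×1.03 + x×2.41 + 6330×2.96 + (z_c − 432 − 9130 − x)×3.32
The z_c×3.32 term appears on both sides and cancels. Collect the known terms of each column as K = Σ(ρt)_known − 3.32 × (depth of known layers): K_A = 75817 − 3.32×26900 = −13491; K_B = 21620.8 − 3.32×(432 + 9130) = −10125.04.
Balance: K_A = K_B − x×(3.32 − 2.41), so x = (K_B − K_A)/(3.32 − 2.41) = 3365.96/0.91 = 3700 m.

3700 m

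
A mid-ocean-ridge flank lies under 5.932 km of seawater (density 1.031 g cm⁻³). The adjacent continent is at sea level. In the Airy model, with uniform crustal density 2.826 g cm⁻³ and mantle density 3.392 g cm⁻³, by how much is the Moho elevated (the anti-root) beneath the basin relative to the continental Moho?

18.8 km

Equating mass per unit area of the two columns: replacing crust with seawater at the top is compensated by replacing crust with mantle at the base: d (ρ_c − ρ_w) = a (ρ_m − ρ_c).
a = d (ρ_c − ρ_w)/(ρ_m − ρ_c) = 5.932 km × 1.795/0.566 = 18.8 km.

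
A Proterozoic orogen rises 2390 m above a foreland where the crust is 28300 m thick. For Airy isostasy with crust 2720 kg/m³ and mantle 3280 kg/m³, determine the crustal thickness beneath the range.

Root depth r = h ρ_c / (ρ_m − ρ_c) = 2390 m × 2720 / 560 = 11610 m.
Total thickness = T + h + r = 28300 m + 2390 m + 11610 m = 42300 m.

42300 m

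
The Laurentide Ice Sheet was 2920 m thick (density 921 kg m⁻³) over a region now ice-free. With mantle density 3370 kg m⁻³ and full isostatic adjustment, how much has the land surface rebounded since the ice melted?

Removing the load lets mantle flow back in; uplift u satisfies ρ_ice t = ρ_m u.
u = t ρ_ice/ρ_m = 2920 m × 921/3370 = 798 m.

798 m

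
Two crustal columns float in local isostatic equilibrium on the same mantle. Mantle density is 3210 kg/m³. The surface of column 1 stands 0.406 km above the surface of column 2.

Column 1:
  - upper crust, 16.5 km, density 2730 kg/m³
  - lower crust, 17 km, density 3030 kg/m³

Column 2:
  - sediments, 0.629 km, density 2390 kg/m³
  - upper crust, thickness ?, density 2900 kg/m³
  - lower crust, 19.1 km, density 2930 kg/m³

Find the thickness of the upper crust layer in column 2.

12.3 km

Take the compensation level at the base of the deeper column (depth z_c below the surface of column 1) and equate Σ ρ_i t_i down to z_c; mantle fills any gap and the z_c terms cancel.
Column 1: 16.5×2730 + 17×3030 + (z_c − 33.5)×3210
Column 2: 0.406×0 + 0.629×2390 + x×2900 + 19.1×2930 + (z_c − 0.406 − 19.729 − x)×3210
The z_c×3210 term appears on both sides and cancels. Collect the known terms of each column as K = Σ(ρt)_known − 3210 × (depth of known layers): K_1 = 96555 − 3210×33.5 = −10980; K_2 = 57466.31 − 3210×(0.406 + 19.729) = −7167.04.
Balance: K_1 = K_2 − x×(3210 − 2900), so x = (K_2 − K_1)/(3210 − 2900) = 3812.96/310 = 12.3 km.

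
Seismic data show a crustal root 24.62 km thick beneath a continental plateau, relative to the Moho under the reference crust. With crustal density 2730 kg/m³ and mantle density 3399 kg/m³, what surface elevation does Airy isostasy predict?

Balancing pressure at the compensation depth: ρ_c h = (ρ_m − ρ_c) r.
h = r (ρ_m − ρ_c) / ρ_c = 24.62 km × (3399 − 2730) / 2730 = 6.03 km.

6.03 km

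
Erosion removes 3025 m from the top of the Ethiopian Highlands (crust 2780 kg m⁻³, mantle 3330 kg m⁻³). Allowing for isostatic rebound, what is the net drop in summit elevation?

500 m

Rebound u = e ρ_c/ρ_m = 3025 m × 2780/3330 = 2525 m.
Net surface drop = e − u = 3025 m − 2525 m = e (ρ_m − ρ_c)/ρ_m = 500 m.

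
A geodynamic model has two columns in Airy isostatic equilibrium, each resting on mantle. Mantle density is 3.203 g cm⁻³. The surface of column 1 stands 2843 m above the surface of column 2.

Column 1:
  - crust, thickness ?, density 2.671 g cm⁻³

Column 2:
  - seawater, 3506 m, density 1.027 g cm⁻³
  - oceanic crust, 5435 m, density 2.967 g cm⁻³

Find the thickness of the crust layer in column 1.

33900 m

Take the compensation level at the base of the deeper column (depth z_c below the surface of column 1) and equate Σ ρ_i t_i down to z_c; mantle fills any gap and the z_c terms cancel.
Column 1: x×2.671 + (z_c − 0 − x)×3.203
Column 2: 2843×0 + 3506×1.027 + 5435×2.967 + (z_c − 2843 − 8941)×3.203
The z_c×3.203 term appears on both sides and cancels. Collect the known terms of each column as K = Σ(ρt)_known − 3.203 × (depth of known layers): K_1 = 0 − 3.203×0 = 0; K_2 = 19726.307 − 3.203×(2843 + 8941) = −18017.845.
Balance: K_1 − x×(3.203 − 2.671) = K_2, so x = (K_1 − K_2)/(3.203 − 2.671) = 18017.8/0.532 = 33900 m.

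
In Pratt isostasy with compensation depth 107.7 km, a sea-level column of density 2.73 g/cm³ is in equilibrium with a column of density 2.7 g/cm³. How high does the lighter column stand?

ρ_ref D = ρ (D + h) → h = D (ρ_ref − ρ)/ρ.
h = 107.7 km × (2.73 − 2.7)/2.7 = 1.2 km.

1.2 km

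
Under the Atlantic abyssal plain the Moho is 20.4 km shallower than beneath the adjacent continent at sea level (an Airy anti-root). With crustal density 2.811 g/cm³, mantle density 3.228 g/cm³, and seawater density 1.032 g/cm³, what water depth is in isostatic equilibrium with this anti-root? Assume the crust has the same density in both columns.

4.78 km

Replacing a thickness d of crust by seawater at the top must be balanced by replacing crust with mantle at the base: d (ρ_c − ρ_w) = a (ρ_m − ρ_c).
d = a (ρ_m − ρ_c)/(ρ_c − ρ_w) = 20.4 km × 0.417/1.779 = 4.78 km.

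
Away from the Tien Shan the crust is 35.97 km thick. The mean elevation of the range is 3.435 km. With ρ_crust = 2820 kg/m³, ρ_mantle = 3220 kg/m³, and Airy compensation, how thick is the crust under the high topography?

Root depth r = h ρ_c / (ρ_m − ρ_c) = 3.435 km × 2820 / 400 = 24.22 km.
Total thickness = T + h + r = 35.97 km + 3.435 km + 24.22 km = 63.6 km.

63.6 km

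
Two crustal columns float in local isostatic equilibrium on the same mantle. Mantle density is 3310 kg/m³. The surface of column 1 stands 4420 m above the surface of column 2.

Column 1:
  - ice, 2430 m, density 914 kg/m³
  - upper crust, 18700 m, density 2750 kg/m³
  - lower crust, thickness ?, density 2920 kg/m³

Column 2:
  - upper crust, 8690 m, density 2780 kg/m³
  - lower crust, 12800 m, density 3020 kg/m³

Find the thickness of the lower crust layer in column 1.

Take the compensation level at the base of the deeper column (depth z_c below the surface of column 1) and equate Σ ρ_i t_i down to z_c; mantle fills any gap and the z_c terms cancel.
Column 1: 2430×914 + 18700×2750 + x×2920 + (z_c − 21130 − x)×3310
Column 2: 4420×0 + 8690×2780 + 12800×3020 + (z_c − 4420 − 21490)×3310
The z_c×3310 term appears on both sides and cancels. Collect the known terms of each column as K = Σ(ρt)_known − 3310 × (depth of known layers): K_1 = 53646020 − 3310×21130 = −16294280; K_2 = 62814200 − 3310×(4420 + 21490) = −22947900.
Balance: K_1 − x×(3310 − 2920) = K_2, so x = (K_1 − K_2)/(3310 − 2920) = 6653620/390 = 17100 m.

17100 m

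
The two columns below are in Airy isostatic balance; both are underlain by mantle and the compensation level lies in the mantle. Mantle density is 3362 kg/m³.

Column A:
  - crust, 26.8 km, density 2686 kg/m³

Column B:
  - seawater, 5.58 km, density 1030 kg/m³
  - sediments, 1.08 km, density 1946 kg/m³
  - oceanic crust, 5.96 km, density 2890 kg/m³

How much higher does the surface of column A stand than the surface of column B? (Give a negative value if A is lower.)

0.227 km

For any compensation level in the mantle, the mantle terms cancel and isostasy reduces to e = (Σt_A − Σt_B) − (Σ(ρt)_A − Σ(ρt)_B) / ρ_m.
Σt_A = 26.8 km; Σt_B = 12.62 km; Σ(ρt)_A = 71984.8; Σ(ρt)_B = 25073.48 (in km·kg/m³).
e = (26.8 − 12.62) − (71984.8 − 25073.48) / 3362 = 0.227 km.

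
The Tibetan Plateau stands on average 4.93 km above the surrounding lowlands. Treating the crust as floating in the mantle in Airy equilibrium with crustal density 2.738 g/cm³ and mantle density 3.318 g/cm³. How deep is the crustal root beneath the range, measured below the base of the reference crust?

23.3 km

Balancing pressure at the compensation depth: the weight of the topography is balanced by the buoyancy of the root, ρ_c h = (ρ_m − ρ_c) r.
r = h · ρ_c / (ρ_m − ρ_c) = 4.93 km × 2.738 / (3.318 − 2.738) = 23.3 km.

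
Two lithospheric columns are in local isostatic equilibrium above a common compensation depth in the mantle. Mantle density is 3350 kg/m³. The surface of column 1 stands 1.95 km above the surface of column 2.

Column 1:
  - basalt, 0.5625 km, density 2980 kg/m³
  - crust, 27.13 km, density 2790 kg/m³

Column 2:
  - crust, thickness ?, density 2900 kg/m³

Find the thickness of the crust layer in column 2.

19.7 km

Take the compensation level at the base of the deeper column (depth z_c below the surface of column 1) and equate Σ ρ_i t_i down to z_c; mantle fills any gap and the z_c terms cancel.
Column 1: 0.5625×2980 + 27.13×2790 + (z_c − 27.6925)×3350
Column 2: 1.95×0 + x×2900 + (z_c − 1.95 − 0 − x)×3350
The z_c×3350 term appears on both sides and cancels. Collect the known terms of each column as K = Σ(ρt)_known − 3350 × (depth of known layers): K_1 = 77368.95 − 3350×27.6925 = −15400.925; K_2 = 0 − 3350×(1.95 + 0) = −6532.5.
Balance: K_1 = K_2 − x×(3350 − 2900), so x = (K_2 − K_1)/(3350 − 2900) = 8868.43/450 = 19.7 km.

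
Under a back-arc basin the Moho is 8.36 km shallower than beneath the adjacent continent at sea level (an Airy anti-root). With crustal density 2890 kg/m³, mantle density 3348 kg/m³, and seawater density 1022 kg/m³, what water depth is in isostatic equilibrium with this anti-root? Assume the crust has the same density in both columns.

Replacing a thickness d of crust by seawater at the top must be balanced by replacing crust with mantle at the base: d (ρ_c − ρ_w) = a (ρ_m − ρ_c).
d = a (ρ_m − ρ_c)/(ρ_c − ρ_w) = 8.36 km × 458/1868 = 2.05 km.

2.05 km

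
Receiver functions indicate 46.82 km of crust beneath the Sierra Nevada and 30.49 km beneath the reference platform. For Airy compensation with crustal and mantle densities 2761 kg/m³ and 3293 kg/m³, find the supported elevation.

Excess crust Δ = 46.82 km − 30.49 km = 16.33 km, split between elevation h and root r with h + r = Δ.
Airy balance ρ_c h = (ρ_m − ρ_c) r gives r = h ρ_c/(ρ_m − ρ_c), so h (1 + ρ_c/(ρ_m − ρ_c)) = Δ, i.e. h = Δ (ρ_m − ρ_c)/ρ_m.
h = 16.33 km × 532/3293 = 2.64 km.

2.64 km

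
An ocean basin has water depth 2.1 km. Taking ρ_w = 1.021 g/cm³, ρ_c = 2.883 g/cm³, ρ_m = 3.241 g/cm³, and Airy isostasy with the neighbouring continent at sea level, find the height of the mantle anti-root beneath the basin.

10.9 km

Balancing pressure at the compensation depth: replacing crust with seawater at the top is compensated by replacing crust with mantle at the base: d (ρ_c − ρ_w) = a (ρ_m − ρ_c).
a = d (ρ_c − ρ_w)/(ρ_m − ρ_c) = 2.1 km × 1.862/0.358 = 10.9 km.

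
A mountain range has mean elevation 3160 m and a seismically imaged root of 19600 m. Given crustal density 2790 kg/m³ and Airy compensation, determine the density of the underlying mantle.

3240 kg/m³

Airy balance: ρ_c h = (ρ_m − ρ_c) r → ρ_m = ρ_c (1 + h/r).
ρ_m = 2790 × (1 + 3160 m/19600 m) = 3240 kg/m³.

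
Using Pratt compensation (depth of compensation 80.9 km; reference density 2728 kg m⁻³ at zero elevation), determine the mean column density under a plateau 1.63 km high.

2670 kg m⁻³

Pratt balance: ρ_ref D = ρ (D + h).
ρ = ρ_ref D/(D + h) = 2728 × 80.9 km/(80.9 km + 1.63 km) = 2670 kg m⁻³.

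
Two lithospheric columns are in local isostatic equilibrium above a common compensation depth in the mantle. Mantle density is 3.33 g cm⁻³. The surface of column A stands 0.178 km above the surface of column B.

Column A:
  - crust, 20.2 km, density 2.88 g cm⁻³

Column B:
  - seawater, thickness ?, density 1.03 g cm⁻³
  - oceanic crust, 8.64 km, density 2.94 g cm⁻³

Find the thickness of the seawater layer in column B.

Take the compensation level at the base of the deeper column (depth z_c below the surface of column A) and equate Σ ρ_i t_i down to z_c; mantle fills any gap and the z_c terms cancel.
Column A: 20.2×2.88 + (z_c − 20.2)×3.33
Column B: 0.178×0 + x×1.03 + 8.64×2.94 + (z_c − 0.178 − 8.64 − x)×3.33
The z_c×3.33 term appears on both sides and cancels. Collect the known terms of each column as K = Σ(ρt)_known − 3.33 × (depth of known layers): K_A = 58.176 − 3.33×20.2 = −9.09; K_B = 25.4016 − 3.33×(0.178 + 8.64) = −3.96234.
Balance: K_A = K_B − x×(3.33 − 1.03), so x = (K_B − K_A)/(3.33 − 1.03) = 5.12766/2.3 = 2.23 km.

2.23 km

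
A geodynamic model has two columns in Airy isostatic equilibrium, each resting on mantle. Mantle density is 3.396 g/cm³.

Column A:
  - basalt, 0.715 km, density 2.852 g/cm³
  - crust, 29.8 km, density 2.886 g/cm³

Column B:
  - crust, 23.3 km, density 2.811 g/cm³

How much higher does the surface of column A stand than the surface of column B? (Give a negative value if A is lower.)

For any compensation level in the mantle, the mantle terms cancel and isostasy reduces to e = (Σt_A − Σt_B) − (Σ(ρt)_A − Σ(ρt)_B) / ρ_m.
Σt_A = 30.515 km; Σt_B = 23.3 km; Σ(ρt)_A = 88.04198; Σ(ρt)_B = 65.4963 (in km·g/cm³).
e = (30.515 − 23.3) − (88.04198 − 65.4963) / 3.396 = 0.576 km.

0.576 km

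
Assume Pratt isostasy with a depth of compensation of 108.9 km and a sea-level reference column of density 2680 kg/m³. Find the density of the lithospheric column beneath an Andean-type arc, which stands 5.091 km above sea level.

2560 kg/m³

Pratt balance: ρ_ref D = ρ (D + h).
ρ = ρ_ref D/(D + h) = 2680 × 108.9 km/(108.9 km + 5.091 km) = 2560 kg/m³.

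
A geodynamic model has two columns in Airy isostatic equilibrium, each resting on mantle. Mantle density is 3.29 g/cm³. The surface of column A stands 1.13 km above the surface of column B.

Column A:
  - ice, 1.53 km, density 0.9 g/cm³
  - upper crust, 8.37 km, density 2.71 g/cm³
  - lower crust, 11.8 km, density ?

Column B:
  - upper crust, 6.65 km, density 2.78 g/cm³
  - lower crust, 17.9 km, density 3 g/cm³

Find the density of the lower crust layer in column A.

Take the compensation level at the base of the deeper column (depth z_c below the surface of column A) and equate Σ ρ_i t_i down to z_c; mantle fills any gap and the z_c terms cancel.
Column A: 1.53×0.9 + 8.37×2.71 + 11.8×ρ + (z_c − 21.7)×3.29
Column B: 1.13×0 + 6.65×2.78 + 17.9×3 + (z_c − 1.13 − 24.55)×3.29
The z_c×3.29 term appears on both sides and cancels. Collect the known terms of each column as K = Σ(ρt)_known − 3.29 × (depth of known layers): K_A = 24.0597 − 3.29×21.7 = −47.3333; K_B = 72.187 − 3.29×(1.13 + 24.55) = −12.3002.
Balance: K_A + 11.8×ρ = K_B, so ρ = (K_B − K_A)/11.8 = 35.0331/11.8 = 2.97 g/cm³.

2.97 g/cm³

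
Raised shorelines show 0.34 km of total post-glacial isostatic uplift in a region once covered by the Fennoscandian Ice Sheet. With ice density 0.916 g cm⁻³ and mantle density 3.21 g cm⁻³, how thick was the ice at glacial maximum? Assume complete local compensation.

1.19 km

u = t ρ_ice/ρ_m → t = u ρ_m/ρ_ice = 0.34 km × 3.21/0.916 = 1.19 km.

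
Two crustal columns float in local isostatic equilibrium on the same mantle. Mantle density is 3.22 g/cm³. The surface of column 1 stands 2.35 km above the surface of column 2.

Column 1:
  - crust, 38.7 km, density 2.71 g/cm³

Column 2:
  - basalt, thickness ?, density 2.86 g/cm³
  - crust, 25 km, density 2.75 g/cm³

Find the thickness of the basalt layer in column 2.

1.17 km

Take the compensation level at the base of the deeper column (depth z_c below the surface of column 1) and equate Σ ρ_i t_i down to z_c; mantle fills any gap and the z_c terms cancel.
Column 1: 38.7×2.71 + (z_c − 38.7)×3.22
Column 2: 2.35×0 + x×2.86 + 25×2.75 + (z_c − 2.35 − 25 − x)×3.22
The z_c×3.22 term appears on both sides and cancels. Collect the known terms of each column as K = Σ(ρt)_known − 3.22 × (depth of known layers): K_1 = 104.877 − 3.22×38.7 = −19.737; K_2 = 68.75 − 3.22×(2.35 + 25) = −19.317.
Balance: K_1 = K_2 − x×(3.22 − 2.86), so x = (K_2 − K_1)/(3.22 − 2.86) = 0.42/0.36 = 1.17 km.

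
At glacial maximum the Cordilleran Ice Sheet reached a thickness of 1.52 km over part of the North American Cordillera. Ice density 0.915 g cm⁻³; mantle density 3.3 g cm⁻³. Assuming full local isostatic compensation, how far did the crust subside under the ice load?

0.421 km

By Archimedes' principle applied to the lithosphere: the ice load ρ_ice t is balanced by mantle displaced below, ρ_m s.
s = t ρ_ice / ρ_m = 1.52 km × 0.915/3.3 = 0.421 km.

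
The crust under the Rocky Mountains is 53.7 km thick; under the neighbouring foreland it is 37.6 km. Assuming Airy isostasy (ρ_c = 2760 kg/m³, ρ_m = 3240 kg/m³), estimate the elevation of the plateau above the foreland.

Excess crust Δ = 53.7 km − 37.6 km = 16.1 km, split between elevation h and root r with h + r = Δ.
Airy balance ρ_c h = (ρ_m − ρ_c) r gives r = h ρ_c/(ρ_m − ρ_c), so h (1 + ρ_c/(ρ_m − ρ_c)) = Δ, i.e. h = Δ (ρ_m − ρ_c)/ρ_m.
h = 16.1 km × 480/3240 = 2.39 km.

2.39 km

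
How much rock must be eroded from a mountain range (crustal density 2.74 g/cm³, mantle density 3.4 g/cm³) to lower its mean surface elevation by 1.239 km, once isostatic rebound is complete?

Net drop Δ = e − u = e − e ρ_c/ρ_m = e (ρ_m − ρ_c)/ρ_m.
e = Δ ρ_m/(ρ_m − ρ_c) = 1.239 km × 3.4/0.66 = 6.38 km.

6.38 km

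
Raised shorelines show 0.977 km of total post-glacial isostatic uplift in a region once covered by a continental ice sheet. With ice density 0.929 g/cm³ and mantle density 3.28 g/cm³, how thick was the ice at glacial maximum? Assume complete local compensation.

3.45 km

u = t ρ_ice/ρ_m → t = u ρ_m/ρ_ice = 0.977 km × 3.28/0.929 = 3.45 km.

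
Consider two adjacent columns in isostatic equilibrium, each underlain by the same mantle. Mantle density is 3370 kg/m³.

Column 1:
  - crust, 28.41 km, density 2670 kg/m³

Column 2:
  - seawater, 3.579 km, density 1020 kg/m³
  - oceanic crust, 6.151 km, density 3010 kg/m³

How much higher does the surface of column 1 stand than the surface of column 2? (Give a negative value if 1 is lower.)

For any compensation level in the mantle, the mantle terms cancel and isostasy reduces to e = (Σt_1 − Σt_2) − (Σ(ρt)_1 − Σ(ρt)_2) / ρ_m.
Σt_1 = 28.41 km; Σt_2 = 9.73 km; Σ(ρt)_1 = 75854.7; Σ(ρt)_2 = 22165.09 (in km·kg/m³).
e = (28.41 − 9.73) − (75854.7 − 22165.09) / 3370 = 2.75 km.

2.75 km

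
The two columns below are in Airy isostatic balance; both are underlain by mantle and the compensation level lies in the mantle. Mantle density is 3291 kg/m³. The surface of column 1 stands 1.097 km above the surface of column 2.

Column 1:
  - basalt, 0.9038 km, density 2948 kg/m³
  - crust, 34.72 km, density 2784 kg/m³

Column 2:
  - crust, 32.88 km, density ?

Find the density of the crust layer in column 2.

Take the compensation level at the base of the deeper column (depth z_c below the surface of column 1) and equate Σ ρ_i t_i down to z_c; mantle fills any gap and the z_c terms cancel.
Column 1: 0.9038×2948 + 34.72×2784 + (z_c − 35.6238)×3291
Column 2: 1.097×0 + 32.88×ρ + (z_c − 1.097 − 32.88)×3291
The z_c×3291 term appears on both sides and cancels. Collect the known terms of each column as K = Σ(ρt)_known − 3291 × (depth of known layers): K_1 = 99324.8824 − 3291×35.6238 = −17913.0434; K_2 = 0 − 3291×(1.097 + 32.88) = −111818.307.
Balance: K_1 = K_2 + 32.88×ρ, so ρ = (K_1 − K_2)/32.88 = 93905.3/32.88 = 2860 kg/m³.

2860 kg/m³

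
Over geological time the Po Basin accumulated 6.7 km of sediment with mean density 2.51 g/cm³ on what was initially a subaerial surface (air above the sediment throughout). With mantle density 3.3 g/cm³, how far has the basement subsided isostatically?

5.1 km

Subaerial load: s = t ρ_sed / ρ_m = 6.7 km × 2.51/3.3 = 5.1 km.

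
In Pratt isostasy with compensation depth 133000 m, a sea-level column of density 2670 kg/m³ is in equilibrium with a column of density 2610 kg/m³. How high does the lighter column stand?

3060 m

ρ_ref D = ρ (D + h) → h = D (ρ_ref − ρ)/ρ.
h = 133000 m × (2670 − 2610)/2610 = 3060 m.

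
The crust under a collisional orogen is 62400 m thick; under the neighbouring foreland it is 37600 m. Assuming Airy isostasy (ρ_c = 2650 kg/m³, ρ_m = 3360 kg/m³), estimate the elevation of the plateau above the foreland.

5240 m

Excess crust Δ = 62400 m − 37600 m = 24800 m, split between elevation h and root r with h + r = Δ.
Airy balance ρ_c h = (ρ_m − ρ_c) r gives r = h ρ_c/(ρ_m − ρ_c), so h (1 + ρ_c/(ρ_m − ρ_c)) = Δ, i.e. h = Δ (ρ_m − ρ_c)/ρ_m.
h = 24800 m × 710/3360 = 5240 m.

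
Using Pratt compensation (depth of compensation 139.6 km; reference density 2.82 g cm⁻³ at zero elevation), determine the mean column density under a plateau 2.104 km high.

Pratt balance: ρ_ref D = ρ (D + h).
ρ = ρ_ref D/(D + h) = 2.82 × 139.6 km/(139.6 km + 2.104 km) = 2.78 g cm⁻³.

2.78 g cm⁻³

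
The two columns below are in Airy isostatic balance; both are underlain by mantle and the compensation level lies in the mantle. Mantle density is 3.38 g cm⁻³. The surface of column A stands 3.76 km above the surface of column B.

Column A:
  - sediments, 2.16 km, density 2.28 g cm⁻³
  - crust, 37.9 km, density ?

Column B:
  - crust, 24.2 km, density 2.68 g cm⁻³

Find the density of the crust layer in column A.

Take the compensation level at the base of the deeper column (depth z_c below the surface of column A) and equate Σ ρ_i t_i down to z_c; mantle fills any gap and the z_c terms cancel.
Column A: 2.16×2.28 + 37.9×ρ + (z_c − 40.06)×3.38
Column B: 3.76×0 + 24.2×2.68 + (z_c − 3.76 − 24.2)×3.38
The z_c×3.38 term appears on both sides and cancels. Collect the known terms of each column as K = Σ(ρt)_known − 3.38 × (depth of known layers): K_A = 4.9248 − 3.38×40.06 = −130.478; K_B = 64.856 − 3.38×(3.76 + 24.2) = −29.6488.
Balance: K_A + 37.9×ρ = K_B, so ρ = (K_B − K_A)/37.9 = 100.829/37.9 = 2.66 g cm⁻³.

2.66 g cm⁻³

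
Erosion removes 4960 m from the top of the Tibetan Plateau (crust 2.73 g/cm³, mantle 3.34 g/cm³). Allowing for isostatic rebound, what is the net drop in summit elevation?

Rebound u = e ρ_c/ρ_m = 4960 m × 2.73/3.34 = 4054 m.
Net surface drop = e − u = 4960 m − 4054 m = e (ρ_m − ρ_c)/ρ_m = 906 m.

906 m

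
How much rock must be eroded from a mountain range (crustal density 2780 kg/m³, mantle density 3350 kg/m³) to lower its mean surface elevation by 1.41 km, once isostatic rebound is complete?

Net drop Δ = e − u = e − e ρ_c/ρ_m = e (ρ_m − ρ_c)/ρ_m.
e = Δ ρ_m/(ρ_m − ρ_c) = 1.41 km × 3350/570 = 8.29 km.

8.29 km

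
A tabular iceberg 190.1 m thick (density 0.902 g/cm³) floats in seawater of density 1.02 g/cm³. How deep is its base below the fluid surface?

168 m

Draft d = t ρ_obj/ρ_fluid = 190.1 m × 0.902/1.02 = 168 m.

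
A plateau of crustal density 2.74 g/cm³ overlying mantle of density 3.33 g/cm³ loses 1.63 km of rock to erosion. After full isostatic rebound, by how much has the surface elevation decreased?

0.289 km

Rebound u = e ρ_c/ρ_m = 1.63 km × 2.74/3.33 = 1.341 km.
Net surface drop = e − u = 1.63 km − 1.341 km = e (ρ_m − ρ_c)/ρ_m = 0.289 km.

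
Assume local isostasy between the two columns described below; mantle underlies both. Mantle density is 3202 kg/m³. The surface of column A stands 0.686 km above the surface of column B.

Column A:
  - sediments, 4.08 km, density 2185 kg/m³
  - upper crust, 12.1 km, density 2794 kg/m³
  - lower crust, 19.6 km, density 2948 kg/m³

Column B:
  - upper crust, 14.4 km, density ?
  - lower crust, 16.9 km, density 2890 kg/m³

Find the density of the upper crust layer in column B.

2740 kg/m³

Take the compensation level at the base of the deeper column (depth z_c below the surface of column A) and equate Σ ρ_i t_i down to z_c; mantle fills any gap and the z_c terms cancel.
Column A: 4.08×2185 + 12.1×2794 + 19.6×2948 + (z_c − 35.78)×3202
Column B: 0.686×0 + 14.4×ρ + 16.9×2890 + (z_c − 0.686 − 31.3)×3202
The z_c×3202 term appears on both sides and cancels. Collect the known terms of each column as K = Σ(ρt)_known − 3202 × (depth of known layers): K_A = 100503 − 3202×35.78 = −14064.56; K_B = 48841 − 3202×(0.686 + 31.3) = −53578.172.
Balance: K_A = K_B + 14.4×ρ, so ρ = (K_A − K_B)/14.4 = 39513.6/14.4 = 2740 kg/m³.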